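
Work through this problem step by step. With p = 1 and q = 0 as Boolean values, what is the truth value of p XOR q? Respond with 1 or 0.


p = 1, q = 0
Operation: p XOR q
Evaluate: 1 XOR 0 = 1

1


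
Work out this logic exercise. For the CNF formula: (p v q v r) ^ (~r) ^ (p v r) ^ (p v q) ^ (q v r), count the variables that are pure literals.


Check each variable for pure literal status:
p: pure positive
q: pure positive
r: mixed (not pure)
Pure literal count = 2

2


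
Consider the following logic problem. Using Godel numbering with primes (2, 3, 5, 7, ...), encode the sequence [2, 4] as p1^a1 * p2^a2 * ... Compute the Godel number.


Encode each element as an exponent of the corresponding prime:
  2^2 = 4
  3^4 = 81
Product = 4 * 81 = 324

324


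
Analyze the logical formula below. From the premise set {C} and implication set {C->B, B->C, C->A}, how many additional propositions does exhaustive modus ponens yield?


Initial facts: {C}
Apply modus ponens to closure:
  C and C->B  =>  B
  C and C->A  =>  A
Final known: {A, B, C}
New propositions: {A, B}
Count = 2

2


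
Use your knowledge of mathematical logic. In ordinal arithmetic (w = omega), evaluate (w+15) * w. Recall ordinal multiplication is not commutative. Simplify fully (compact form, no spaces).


Compute (w+15) * w.
Ordinal * is associative and left-distributive over +, but NOT commutative; for finite n>1, n*w = w but w*n stays w*n.
(w+15) * w = sup{(w+15)*k : k<w} = sup{w*k+15} = w^2 (the +15 tail is absorbed in the limit).
Result = w^2

w^2


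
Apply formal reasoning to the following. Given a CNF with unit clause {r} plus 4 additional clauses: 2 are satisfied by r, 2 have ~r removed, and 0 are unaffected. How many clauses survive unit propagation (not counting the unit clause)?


Satisfied (removed): 2
Shortened (remain): 2
Unchanged (remain): 0
Remaining = 2 + 0 = 2

2


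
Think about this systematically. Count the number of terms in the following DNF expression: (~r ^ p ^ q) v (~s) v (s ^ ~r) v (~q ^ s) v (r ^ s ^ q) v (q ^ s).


A DNF formula is a disjunction of terms (conjunctions).
Terms are separated by v.
Counting the disjuncts: 6 terms.

6


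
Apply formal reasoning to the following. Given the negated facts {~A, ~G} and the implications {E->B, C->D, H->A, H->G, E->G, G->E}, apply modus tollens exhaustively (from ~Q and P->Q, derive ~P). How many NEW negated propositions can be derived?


Initial negated facts: {~A, ~G}
Apply modus tollens to closure:
  ~A and H->A  =>  ~H
  ~G and E->G  =>  ~E
Final negated: {~A, ~E, ~G, ~H}
New negations: {~E, ~H}
Count = 2

2


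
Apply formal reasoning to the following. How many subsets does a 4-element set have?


The power set of a set with n elements has 2^n elements.
|P(S)| = 2^4 = 16

16


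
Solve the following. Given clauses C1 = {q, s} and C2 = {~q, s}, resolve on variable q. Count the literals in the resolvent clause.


Remove q from C1 and ~q from C2.
C1 remainder: {s}
C2 remainder: {s}
Union (resolvent): {s}
Resolvent has 1 literal(s).

1


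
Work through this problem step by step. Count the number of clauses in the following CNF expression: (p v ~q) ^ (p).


A CNF formula is a conjunction of clauses.
Clauses are separated by ^.
Counting the conjuncts: 2 clauses.

2


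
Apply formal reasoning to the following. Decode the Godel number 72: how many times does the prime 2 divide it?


Factorize 72 by dividing by 2 repeatedly.
Division steps: 2 divides 72 exactly 3 time(s).
Exponent of 2 = 3

3


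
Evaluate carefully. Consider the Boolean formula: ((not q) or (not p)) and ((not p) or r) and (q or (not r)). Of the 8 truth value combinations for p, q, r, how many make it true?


Evaluate all 8 assignments for p, q, r:
p=0, q=0, r=0: 1
p=0, q=0, r=1: 0
p=0, q=1, r=0: 1
p=0, q=1, r=1: 1
p=1, q=0, r=0: 0
p=1, q=0, r=1: 0
p=1, q=1, r=0: 0
p=1, q=1, r=1: 0
Satisfying count = 3

3


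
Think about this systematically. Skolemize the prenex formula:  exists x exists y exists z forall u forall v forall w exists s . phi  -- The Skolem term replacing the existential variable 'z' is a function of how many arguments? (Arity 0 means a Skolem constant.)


Quantifier prefix: exists x exists y exists z forall u forall v forall w exists s
'z' is existentially quantified at position 3.
No universal quantifiers precede it.
Skolem function arity = 0 (a Skolem constant)

0


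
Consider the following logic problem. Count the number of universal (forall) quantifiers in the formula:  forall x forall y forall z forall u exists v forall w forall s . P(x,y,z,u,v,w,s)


Quantifier prefix: forall x forall y forall z forall u exists v forall w forall s
Mark each quantifier type:
  U U U U E U U
Universal count = 6, Existential count = 1
Asked for universal (forall) quantifiers: 6

6


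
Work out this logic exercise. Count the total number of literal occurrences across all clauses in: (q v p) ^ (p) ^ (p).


Counting literals in each clause:
Clause 1: 2 literal(s)
Clause 2: 1 literal(s)
Clause 3: 1 literal(s)
Total = 4

4


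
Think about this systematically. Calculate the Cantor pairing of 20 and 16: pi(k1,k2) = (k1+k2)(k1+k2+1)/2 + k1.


k1 + k2 = 36
(k1+k2)(k1+k2+1)/2 = 36 * 37 / 2 = 666
pi = 666 + 20 = 686

686


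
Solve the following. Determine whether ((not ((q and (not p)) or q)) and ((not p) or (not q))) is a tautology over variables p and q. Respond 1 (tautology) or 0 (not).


Check all 4 assignments:
p=0, q=0: 1
p=0, q=1: 0
p=1, q=0: 1
p=1, q=1: 0
Satisfying count = 2/4.
Tautology iff count = 4: no.

0


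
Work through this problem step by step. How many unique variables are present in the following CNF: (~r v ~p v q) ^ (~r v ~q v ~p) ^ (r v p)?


Identify each variable that appears in the formula.
Variables found: p, q, r
Count = 3

3


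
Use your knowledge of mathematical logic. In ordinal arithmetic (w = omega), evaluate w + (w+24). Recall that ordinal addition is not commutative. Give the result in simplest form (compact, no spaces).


Compute w + (w+24).
Ordinal + is associative but NOT commutative; for finite n>0, n + w = w but w + n stays w+n.
w + (w+24) = (w+w) + 24 = w*2+24.
Result = w*2+24

w*2+24


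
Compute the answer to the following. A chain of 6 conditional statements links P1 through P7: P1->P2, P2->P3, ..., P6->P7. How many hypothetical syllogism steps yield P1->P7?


With 6 implications in a chain connecting 7 propositions:
P1->P2, P2->P3, ..., P6->P7
Steps needed = (number of implications) - 1 = 6 - 1 = 5

5


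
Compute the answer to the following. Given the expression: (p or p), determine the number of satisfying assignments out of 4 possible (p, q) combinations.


Check all 4 assignments:
p=0, q=0: 0
p=0, q=1: 0
p=1, q=0: 1
p=1, q=1: 1
Count of True = 2

2


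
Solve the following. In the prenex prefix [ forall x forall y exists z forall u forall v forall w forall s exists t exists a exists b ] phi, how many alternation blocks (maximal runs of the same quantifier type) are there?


Quantifier-type sequence: A A E A A A A E E E  (A=forall, E=exists)
Group into maximal same-type runs:
  Ax2 | Ex1 | Ax4 | Ex3
Number of blocks = 4

4


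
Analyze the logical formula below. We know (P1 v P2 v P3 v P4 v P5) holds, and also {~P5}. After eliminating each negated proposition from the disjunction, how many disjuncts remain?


Original disjuncts (5): P1, P2, P3, P4, P5
Negated (eliminate): ~P5
Remaining disjuncts: P1, P2, P3, P4
Count = 5 - 1 = 4

4


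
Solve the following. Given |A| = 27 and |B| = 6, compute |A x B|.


The Cartesian product A x B contains all ordered pairs (a, b).
|A x B| = |A| * |B| = 27 * 6 = 162

162


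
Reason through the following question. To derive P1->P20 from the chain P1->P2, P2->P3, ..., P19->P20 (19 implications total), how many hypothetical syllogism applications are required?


With 19 implications in a chain connecting 20 propositions:
P1->P2, P2->P3, ..., P19->P20
Steps needed = (number of implications) - 1 = 19 - 1 = 18

18


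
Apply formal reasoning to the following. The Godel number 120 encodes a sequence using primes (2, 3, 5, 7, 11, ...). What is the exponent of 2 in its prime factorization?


Factorize 120 by dividing by 2 repeatedly.
Division steps: 2 divides 120 exactly 3 time(s).
Exponent of 2 = 3

3


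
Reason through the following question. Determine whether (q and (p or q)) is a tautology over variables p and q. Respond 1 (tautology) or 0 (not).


Check all 4 assignments:
p=0, q=0: 0
p=0, q=1: 1
p=1, q=0: 0
p=1, q=1: 1
Satisfying count = 2/4.
Tautology iff count = 4: no.

0


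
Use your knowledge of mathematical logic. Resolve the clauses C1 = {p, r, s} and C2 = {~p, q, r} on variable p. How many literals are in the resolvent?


Remove p from C1 and ~p from C2.
C1 remainder: {r, s}
C2 remainder: {q, r}
Union (resolvent): {q, r, s}
Resolvent has 3 literal(s).

3


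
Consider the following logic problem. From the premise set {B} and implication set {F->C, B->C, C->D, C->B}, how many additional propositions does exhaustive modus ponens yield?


Initial facts: {B}
Apply modus ponens to closure:
  B and B->C  =>  C
  C and C->D  =>  D
Final known: {B, C, D}
New propositions: {C, D}
Count = 2

2


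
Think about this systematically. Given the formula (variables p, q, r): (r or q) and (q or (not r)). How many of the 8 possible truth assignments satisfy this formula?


Evaluate all 8 assignments for p, q, r:
p=0, q=0, r=0: 0
p=0, q=0, r=1: 0
p=0, q=1, r=0: 1
p=0, q=1, r=1: 1
p=1, q=0, r=0: 0
p=1, q=0, r=1: 0
p=1, q=1, r=0: 1
p=1, q=1, r=1: 1
Satisfying count = 4

4


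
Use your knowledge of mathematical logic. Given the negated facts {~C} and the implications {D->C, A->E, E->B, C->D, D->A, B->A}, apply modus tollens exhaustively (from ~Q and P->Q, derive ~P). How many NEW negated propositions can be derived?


Initial negated facts: {~C}
Apply modus tollens to closure:
  ~C and D->C  =>  ~D
Final negated: {~C, ~D}
New negations: {~D}
Count = 1

1


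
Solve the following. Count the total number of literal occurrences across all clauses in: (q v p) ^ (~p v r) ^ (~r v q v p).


Counting literals in each clause:
Clause 1: 2 literal(s)
Clause 2: 2 literal(s)
Clause 3: 3 literal(s)
Total = 7

7


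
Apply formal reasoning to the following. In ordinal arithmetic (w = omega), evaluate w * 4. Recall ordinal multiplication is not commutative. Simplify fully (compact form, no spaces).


Compute w * 4.
Ordinal * is associative and left-distributive over +, but NOT commutative; for finite n>1, n*w = w but w*n stays w*n.
w * 4 means 4 copies of w concatenated: w*4.
Result = w*4

w*4


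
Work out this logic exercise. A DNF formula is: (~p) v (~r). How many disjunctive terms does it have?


A DNF formula is a disjunction of terms (conjunctions).
Terms are separated by v.
Counting the disjuncts: 2 terms.

2


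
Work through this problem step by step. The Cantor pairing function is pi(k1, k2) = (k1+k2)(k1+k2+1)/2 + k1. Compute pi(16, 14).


k1 + k2 = 30
(k1+k2)(k1+k2+1)/2 = 30 * 31 / 2 = 465
pi = 465 + 16 = 481

481


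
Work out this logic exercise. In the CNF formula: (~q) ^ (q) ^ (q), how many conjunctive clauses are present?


A CNF formula is a conjunction of clauses.
Clauses are separated by ^.
Counting the conjuncts: 3 clauses.

3


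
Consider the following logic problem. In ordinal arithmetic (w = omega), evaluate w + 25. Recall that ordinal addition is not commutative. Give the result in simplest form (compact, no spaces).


Compute w + 25.
Ordinal + is associative but NOT commutative; for finite n>0, n + w = w but w + n stays w+n.
w + 25 is already in normal form (a successor ordinal beyond w).
Result = w+25

w+25


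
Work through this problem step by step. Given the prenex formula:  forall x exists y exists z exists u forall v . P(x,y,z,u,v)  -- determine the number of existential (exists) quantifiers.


Quantifier prefix: forall x exists y exists z exists u forall v
Mark each quantifier type:
  U E E E U
Universal count = 2, Existential count = 3
Asked for existential (exists) quantifiers: 3

3


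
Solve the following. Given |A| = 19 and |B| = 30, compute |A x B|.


The Cartesian product A x B contains all ordered pairs (a, b).
|A x B| = |A| * |B| = 19 * 30 = 570

570


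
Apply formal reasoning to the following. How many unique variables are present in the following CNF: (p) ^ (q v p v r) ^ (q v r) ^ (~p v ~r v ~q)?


Identify each variable that appears in the formula.
Variables found: p, q, r
Count = 3

3


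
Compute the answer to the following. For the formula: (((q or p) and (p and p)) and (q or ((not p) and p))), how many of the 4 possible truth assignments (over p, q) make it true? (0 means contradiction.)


Check all 4 assignments:
p=0, q=0: 0
p=0, q=1: 0
p=1, q=0: 0
p=1, q=1: 1
Count of True = 1

1


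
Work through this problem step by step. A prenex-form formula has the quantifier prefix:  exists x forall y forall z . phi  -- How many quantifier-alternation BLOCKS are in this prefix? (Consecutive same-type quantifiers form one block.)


Quantifier-type sequence: E A A  (A=forall, E=exists)
Group into maximal same-type runs:
  Ex1 | Ax2
Number of blocks = 2

2


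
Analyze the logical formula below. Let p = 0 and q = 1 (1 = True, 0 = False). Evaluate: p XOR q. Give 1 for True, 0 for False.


p = 0, q = 1
Operation: p XOR q
Evaluate: 0 XOR 1 = 1

1


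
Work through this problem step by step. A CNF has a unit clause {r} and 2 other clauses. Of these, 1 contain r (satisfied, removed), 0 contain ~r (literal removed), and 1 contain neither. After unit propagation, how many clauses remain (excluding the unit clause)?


Satisfied (removed): 1
Shortened (remain): 0
Unchanged (remain): 1
Remaining = 0 + 1 = 1

1


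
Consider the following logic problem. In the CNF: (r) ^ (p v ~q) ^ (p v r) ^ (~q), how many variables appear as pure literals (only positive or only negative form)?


Check each variable for pure literal status:
p: pure positive
q: pure negative
r: pure positive
Pure literal count = 3

3


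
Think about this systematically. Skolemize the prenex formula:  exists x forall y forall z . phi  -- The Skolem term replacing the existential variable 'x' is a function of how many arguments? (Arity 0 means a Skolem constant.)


Quantifier prefix: exists x forall y forall z
'x' is existentially quantified at position 1.
No universal quantifiers precede it.
Skolem function arity = 0 (a Skolem constant)

0


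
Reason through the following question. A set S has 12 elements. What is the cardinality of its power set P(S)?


The power set of a set with n elements has 2^n elements.
|P(S)| = 2^12 = 4096

4096


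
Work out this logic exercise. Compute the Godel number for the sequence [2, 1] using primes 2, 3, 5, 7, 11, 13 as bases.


Encode each element as an exponent of the corresponding prime:
  2^2 = 4
  3^1 = 3
Product = 4 * 3 = 12

12


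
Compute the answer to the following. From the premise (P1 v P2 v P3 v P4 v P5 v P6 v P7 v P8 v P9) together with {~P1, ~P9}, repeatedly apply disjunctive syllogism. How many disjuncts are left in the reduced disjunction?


Original disjuncts (9): P1, P2, P3, P4, P5, P6, P7, P8, P9
Negated (eliminate): ~P1, ~P9
Remaining disjuncts: P2, P3, P4, P5, P6, P7, P8
Count = 9 - 2 = 7

7


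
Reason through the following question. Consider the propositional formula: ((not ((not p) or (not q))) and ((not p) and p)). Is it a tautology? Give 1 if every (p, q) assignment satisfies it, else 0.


Check all 4 assignments:
p=0, q=0: 0
p=0, q=1: 0
p=1, q=0: 0
p=1, q=1: 0
Satisfying count = 0/4.
Tautology iff count = 4: no.

0


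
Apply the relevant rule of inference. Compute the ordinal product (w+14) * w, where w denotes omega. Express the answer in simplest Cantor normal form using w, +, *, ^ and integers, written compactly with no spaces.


Compute (w+14) * w.
Ordinal * is associative and left-distributive over +, but NOT commutative; for finite n>1, n*w = w but w*n stays w*n.
(w+14) * w = sup{(w+14)*k : k<w} = sup{w*k+14} = w^2 (the +14 tail is absorbed in the limit).
Result = w^2

w^2


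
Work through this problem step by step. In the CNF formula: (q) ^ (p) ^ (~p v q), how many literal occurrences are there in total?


Counting literals in each clause:
Clause 1: 1 literal(s)
Clause 2: 1 literal(s)
Clause 3: 2 literal(s)
Total = 4

4


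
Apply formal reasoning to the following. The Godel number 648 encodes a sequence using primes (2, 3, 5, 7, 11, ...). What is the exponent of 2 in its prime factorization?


Factorize 648 by dividing by 2 repeatedly.
Division steps: 2 divides 648 exactly 3 time(s).
Exponent of 2 = 3

3


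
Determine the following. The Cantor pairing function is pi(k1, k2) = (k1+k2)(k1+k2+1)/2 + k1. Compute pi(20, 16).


k1 + k2 = 36
(k1+k2)(k1+k2+1)/2 = 36 * 37 / 2 = 666
pi = 666 + 20 = 686

686


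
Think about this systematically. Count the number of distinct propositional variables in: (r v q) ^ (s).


Identify each variable that appears in the formula.
Variables found: q, r, s
Count = 3

3


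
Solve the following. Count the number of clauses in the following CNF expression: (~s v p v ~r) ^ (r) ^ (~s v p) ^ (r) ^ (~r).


A CNF formula is a conjunction of clauses.
Clauses are separated by ^.
Counting the conjuncts: 5 clauses.

5


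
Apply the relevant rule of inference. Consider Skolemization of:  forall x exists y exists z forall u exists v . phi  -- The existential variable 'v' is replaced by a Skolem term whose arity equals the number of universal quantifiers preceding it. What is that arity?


Quantifier prefix: forall x exists y exists z forall u exists v
'v' is existentially quantified at position 5.
Universal variables preceding it: x, u
Skolem function arity = 2

2


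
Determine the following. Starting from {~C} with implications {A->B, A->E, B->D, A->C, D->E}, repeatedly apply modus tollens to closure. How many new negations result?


Initial negated facts: {~C}
Apply modus tollens to closure:
  ~C and A->C  =>  ~A
Final negated: {~A, ~C}
New negations: {~A}
Count = 1

1


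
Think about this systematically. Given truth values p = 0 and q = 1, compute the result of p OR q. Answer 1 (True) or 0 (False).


p = 0, q = 1
Operation: p OR q
Evaluate: 0 OR 1 = 1

1


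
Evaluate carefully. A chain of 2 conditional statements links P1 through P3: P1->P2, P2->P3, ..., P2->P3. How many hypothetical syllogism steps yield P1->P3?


With 2 implications in a chain connecting 3 propositions:
P1->P2, P2->P3, ..., P2->P3
Steps needed = (number of implications) - 1 = 2 - 1 = 1

1


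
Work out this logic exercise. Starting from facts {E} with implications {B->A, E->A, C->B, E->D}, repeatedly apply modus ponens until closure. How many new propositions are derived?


Initial facts: {E}
Apply modus ponens to closure:
  E and E->A  =>  A
  E and E->D  =>  D
Final known: {A, D, E}
New propositions: {A, D}
Count = 2

2


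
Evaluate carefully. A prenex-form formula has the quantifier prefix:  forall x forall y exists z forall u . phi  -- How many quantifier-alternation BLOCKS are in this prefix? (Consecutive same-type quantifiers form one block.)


Quantifier-type sequence: A A E A  (A=forall, E=exists)
Group into maximal same-type runs:
  Ax2 | Ex1 | Ax1
Number of blocks = 3

3


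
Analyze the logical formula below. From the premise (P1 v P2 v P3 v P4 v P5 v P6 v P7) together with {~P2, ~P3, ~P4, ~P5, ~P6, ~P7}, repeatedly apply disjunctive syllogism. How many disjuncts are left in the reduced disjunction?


Original disjuncts (7): P1, P2, P3, P4, P5, P6, P7
Negated (eliminate): ~P2, ~P3, ~P4, ~P5, ~P6, ~P7
Remaining disjuncts: P1
Count = 7 - 6 = 1

1


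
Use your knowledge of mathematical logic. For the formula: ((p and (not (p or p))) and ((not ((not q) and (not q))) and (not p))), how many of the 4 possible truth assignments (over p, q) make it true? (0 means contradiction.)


Check all 4 assignments:
p=0, q=0: 0
p=0, q=1: 0
p=1, q=0: 0
p=1, q=1: 0
Count of True = 0

0


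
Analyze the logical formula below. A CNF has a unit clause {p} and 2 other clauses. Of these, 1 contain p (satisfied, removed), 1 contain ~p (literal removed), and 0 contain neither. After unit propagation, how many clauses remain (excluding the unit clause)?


Satisfied (removed): 1
Shortened (remain): 1
Unchanged (remain): 0
Remaining = 1 + 0 = 1

1


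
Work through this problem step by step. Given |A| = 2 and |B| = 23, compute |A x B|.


The Cartesian product A x B contains all ordered pairs (a, b).
|A x B| = |A| * |B| = 2 * 23 = 46

46


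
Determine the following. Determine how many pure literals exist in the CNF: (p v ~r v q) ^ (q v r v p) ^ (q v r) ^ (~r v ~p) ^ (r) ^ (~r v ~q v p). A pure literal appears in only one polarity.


Check each variable for pure literal status:
p: mixed (not pure)
q: mixed (not pure)
r: mixed (not pure)
Pure literal count = 0

0


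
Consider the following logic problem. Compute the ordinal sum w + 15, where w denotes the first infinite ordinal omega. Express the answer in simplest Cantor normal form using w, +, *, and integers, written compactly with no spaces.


Compute w + 15.
Ordinal + is associative but NOT commutative; for finite n>0, n + w = w but w + n stays w+n.
w + 15 is already in normal form (a successor ordinal beyond w).
Result = w+15

w+15


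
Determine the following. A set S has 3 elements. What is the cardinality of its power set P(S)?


The power set of a set with n elements has 2^n elements.
|P(S)| = 2^3 = 8

8


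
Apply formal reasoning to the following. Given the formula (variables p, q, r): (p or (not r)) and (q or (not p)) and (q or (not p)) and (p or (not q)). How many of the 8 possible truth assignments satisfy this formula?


Evaluate all 8 assignments for p, q, r:
p=0, q=0, r=0: 1
p=0, q=0, r=1: 0
p=0, q=1, r=0: 0
p=0, q=1, r=1: 0
p=1, q=0, r=0: 0
p=1, q=0, r=1: 0
p=1, q=1, r=0: 1
p=1, q=1, r=1: 1
Satisfying count = 3

3


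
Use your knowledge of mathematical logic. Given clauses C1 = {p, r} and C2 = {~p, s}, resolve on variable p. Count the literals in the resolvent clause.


Remove p from C1 and ~p from C2.
C1 remainder: {r}
C2 remainder: {s}
Union (resolvent): {r, s}
Resolvent has 2 literal(s).

2


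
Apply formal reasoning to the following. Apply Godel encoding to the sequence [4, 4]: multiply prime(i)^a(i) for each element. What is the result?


Encode each element as an exponent of the corresponding prime:
  2^4 = 16
  3^4 = 81
Product = 16 * 81 = 1296

1296


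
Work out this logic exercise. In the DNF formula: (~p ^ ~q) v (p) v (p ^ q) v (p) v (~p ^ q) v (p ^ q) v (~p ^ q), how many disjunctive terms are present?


A DNF formula is a disjunction of terms (conjunctions).
Terms are separated by v.
Counting the disjuncts: 7 terms.

7


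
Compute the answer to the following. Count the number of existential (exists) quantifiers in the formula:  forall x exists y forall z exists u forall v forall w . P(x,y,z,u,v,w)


Quantifier prefix: forall x exists y forall z exists u forall v forall w
Mark each quantifier type:
  U E U E U U
Universal count = 4, Existential count = 2
Asked for existential (exists) quantifiers: 2

2


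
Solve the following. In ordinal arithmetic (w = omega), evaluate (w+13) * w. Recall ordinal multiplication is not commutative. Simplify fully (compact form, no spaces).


Compute (w+13) * w.
Ordinal * is associative and left-distributive over +, but NOT commutative; for finite n>1, n*w = w but w*n stays w*n.
(w+13) * w = sup{(w+13)*k : k<w} = sup{w*k+13} = w^2 (the +13 tail is absorbed in the limit).
Result = w^2

w^2


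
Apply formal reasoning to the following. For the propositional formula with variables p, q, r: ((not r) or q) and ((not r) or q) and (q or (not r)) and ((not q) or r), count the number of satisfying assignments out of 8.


Evaluate all 8 assignments for p, q, r:
p=0, q=0, r=0: 1
p=0, q=0, r=1: 0
p=0, q=1, r=0: 0
p=0, q=1, r=1: 1
p=1, q=0, r=0: 1
p=1, q=0, r=1: 0
p=1, q=1, r=0: 0
p=1, q=1, r=1: 1
Satisfying count = 4

4


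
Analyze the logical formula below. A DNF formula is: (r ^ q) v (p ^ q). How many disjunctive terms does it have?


A DNF formula is a disjunction of terms (conjunctions).
Terms are separated by v.
Counting the disjuncts: 2 terms.

2


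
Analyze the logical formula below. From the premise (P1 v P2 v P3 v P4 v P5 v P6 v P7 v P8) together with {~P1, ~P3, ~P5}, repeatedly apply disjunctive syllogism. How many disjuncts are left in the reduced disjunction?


Original disjuncts (8): P1, P2, P3, P4, P5, P6, P7, P8
Negated (eliminate): ~P1, ~P3, ~P5
Remaining disjuncts: P2, P4, P6, P7, P8
Count = 8 - 3 = 5

5


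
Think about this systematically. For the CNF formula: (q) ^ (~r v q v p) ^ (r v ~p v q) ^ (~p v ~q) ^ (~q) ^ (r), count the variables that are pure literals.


Check each variable for pure literal status:
p: mixed (not pure)
q: mixed (not pure)
r: mixed (not pure)
Pure literal count = 0

0


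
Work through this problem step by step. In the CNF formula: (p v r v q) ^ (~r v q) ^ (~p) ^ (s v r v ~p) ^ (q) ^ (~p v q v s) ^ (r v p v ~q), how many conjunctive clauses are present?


A CNF formula is a conjunction of clauses.
Clauses are separated by ^.
Counting the conjuncts: 7 clauses.

7


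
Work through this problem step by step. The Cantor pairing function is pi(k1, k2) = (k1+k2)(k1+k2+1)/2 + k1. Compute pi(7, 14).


k1 + k2 = 21
(k1+k2)(k1+k2+1)/2 = 21 * 22 / 2 = 231
pi = 231 + 7 = 238

238


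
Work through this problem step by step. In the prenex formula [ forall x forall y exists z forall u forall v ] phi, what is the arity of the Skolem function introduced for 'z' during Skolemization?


Quantifier prefix: forall x forall y exists z forall u forall v
'z' is existentially quantified at position 3.
Universal variables preceding it: x, y
Skolem function arity = 2

2


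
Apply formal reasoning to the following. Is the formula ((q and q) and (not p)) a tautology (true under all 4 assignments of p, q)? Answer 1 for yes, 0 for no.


Check all 4 assignments:
p=0, q=0: 0
p=0, q=1: 1
p=1, q=0: 0
p=1, q=1: 0
Satisfying count = 1/4.
Tautology iff count = 4: no.

0


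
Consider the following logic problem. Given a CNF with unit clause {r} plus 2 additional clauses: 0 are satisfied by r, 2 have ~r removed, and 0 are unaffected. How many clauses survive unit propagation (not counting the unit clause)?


Satisfied (removed): 0
Shortened (remain): 2
Unchanged (remain): 0
Remaining = 2 + 0 = 2

2


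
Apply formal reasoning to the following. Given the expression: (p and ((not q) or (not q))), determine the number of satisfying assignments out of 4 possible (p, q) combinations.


Check all 4 assignments:
p=0, q=0: 0
p=0, q=1: 0
p=1, q=0: 1
p=1, q=1: 0
Count of True = 1

1


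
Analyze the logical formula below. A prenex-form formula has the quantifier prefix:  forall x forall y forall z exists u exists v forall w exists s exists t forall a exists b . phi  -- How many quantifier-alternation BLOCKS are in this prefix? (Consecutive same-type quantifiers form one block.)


Quantifier-type sequence: A A A E E A E E A E  (A=forall, E=exists)
Group into maximal same-type runs:
  Ax3 | Ex2 | Ax1 | Ex2 | Ax1 | Ex1
Number of blocks = 6

6


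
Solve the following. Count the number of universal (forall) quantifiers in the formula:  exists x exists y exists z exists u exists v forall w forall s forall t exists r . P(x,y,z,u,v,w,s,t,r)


Quantifier prefix: exists x exists y exists z exists u exists v forall w forall s forall t exists r
Mark each quantifier type:
  E E E E E U U U E
Universal count = 3, Existential count = 6
Asked for universal (forall) quantifiers: 3

3


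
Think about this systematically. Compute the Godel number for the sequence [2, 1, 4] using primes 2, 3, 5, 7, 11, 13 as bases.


Encode each element as an exponent of the corresponding prime:
  2^2 = 4
  3^1 = 3
  5^4 = 625
Product = 4 * 3 * 625 = 7500

7500


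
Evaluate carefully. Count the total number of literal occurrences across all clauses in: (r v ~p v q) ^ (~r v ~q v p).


Counting literals in each clause:
Clause 1: 3 literal(s)
Clause 2: 3 literal(s)
Total = 6

6


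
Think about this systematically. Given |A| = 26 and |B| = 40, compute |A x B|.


The Cartesian product A x B contains all ordered pairs (a, b).
|A x B| = |A| * |B| = 26 * 40 = 1040

1040


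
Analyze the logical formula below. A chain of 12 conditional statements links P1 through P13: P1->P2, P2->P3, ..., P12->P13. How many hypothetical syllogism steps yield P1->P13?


With 12 implications in a chain connecting 13 propositions:
P1->P2, P2->P3, ..., P12->P13
Steps needed = (number of implications) - 1 = 12 - 1 = 11

11


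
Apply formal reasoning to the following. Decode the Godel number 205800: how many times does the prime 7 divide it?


Factorize 205800 by dividing by 7 repeatedly.
Division steps: 7 divides 205800 exactly 3 time(s).
Exponent of 7 = 3

3


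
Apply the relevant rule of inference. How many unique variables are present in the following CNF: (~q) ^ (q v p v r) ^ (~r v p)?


Identify each variable that appears in the formula.
Variables found: p, q, r
Count = 3

3


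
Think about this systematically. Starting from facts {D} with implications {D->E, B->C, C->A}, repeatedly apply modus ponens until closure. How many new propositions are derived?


Initial facts: {D}
Apply modus ponens to closure:
  D and D->E  =>  E
Final known: {D, E}
New propositions: {E}
Count = 1

1


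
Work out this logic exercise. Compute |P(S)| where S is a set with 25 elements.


The power set of a set with n elements has 2^n elements.
|P(S)| = 2^25 = 33554432

33554432


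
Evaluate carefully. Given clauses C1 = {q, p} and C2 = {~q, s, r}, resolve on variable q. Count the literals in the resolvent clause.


Remove q from C1 and ~q from C2.
C1 remainder: {p}
C2 remainder: {s, r}
Union (resolvent): {p, r, s}
Resolvent has 3 literal(s).

3


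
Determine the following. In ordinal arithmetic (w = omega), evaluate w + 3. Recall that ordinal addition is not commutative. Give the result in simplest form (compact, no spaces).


Compute w + 3.
Ordinal + is associative but NOT commutative; for finite n>0, n + w = w but w + n stays w+n.
w + 3 is already in normal form (a successor ordinal beyond w).
Result = w+3

w+3


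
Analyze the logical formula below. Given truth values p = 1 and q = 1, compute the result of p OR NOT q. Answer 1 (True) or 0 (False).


p = 1, q = 1
Operation: p OR NOT q
Evaluate: 1 OR NOT 1 = 1

1


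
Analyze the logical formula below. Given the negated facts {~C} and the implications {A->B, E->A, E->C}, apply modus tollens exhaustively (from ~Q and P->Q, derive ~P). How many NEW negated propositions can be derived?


Initial negated facts: {~C}
Apply modus tollens to closure:
  ~C and E->C  =>  ~E
Final negated: {~C, ~E}
New negations: {~E}
Count = 1

1


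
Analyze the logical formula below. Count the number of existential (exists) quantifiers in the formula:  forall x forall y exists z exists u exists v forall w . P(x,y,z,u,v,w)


Quantifier prefix: forall x forall y exists z exists u exists v forall w
Mark each quantifier type:
  U U E E E U
Universal count = 3, Existential count = 3
Asked for existential (exists) quantifiers: 3

3


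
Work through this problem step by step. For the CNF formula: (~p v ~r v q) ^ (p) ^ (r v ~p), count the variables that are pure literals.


Check each variable for pure literal status:
p: mixed (not pure)
q: pure positive
r: mixed (not pure)
Pure literal count = 1

1


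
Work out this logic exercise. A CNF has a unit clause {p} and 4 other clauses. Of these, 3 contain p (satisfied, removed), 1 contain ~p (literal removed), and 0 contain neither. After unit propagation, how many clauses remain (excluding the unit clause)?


Satisfied (removed): 3
Shortened (remain): 1
Unchanged (remain): 0
Remaining = 1 + 0 = 1

1


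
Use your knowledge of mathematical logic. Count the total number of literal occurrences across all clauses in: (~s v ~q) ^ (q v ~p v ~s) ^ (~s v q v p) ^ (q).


Counting literals in each clause:
Clause 1: 2 literal(s)
Clause 2: 3 literal(s)
Clause 3: 3 literal(s)
Clause 4: 1 literal(s)
Total = 9

9


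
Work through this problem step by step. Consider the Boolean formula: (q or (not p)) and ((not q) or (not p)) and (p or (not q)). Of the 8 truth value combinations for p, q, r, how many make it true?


Evaluate all 8 assignments for p, q, r:
p=0, q=0, r=0: 1
p=0, q=0, r=1: 1
p=0, q=1, r=0: 0
p=0, q=1, r=1: 0
p=1, q=0, r=0: 0
p=1, q=0, r=1: 0
p=1, q=1, r=0: 0
p=1, q=1, r=1: 0
Satisfying count = 2

2


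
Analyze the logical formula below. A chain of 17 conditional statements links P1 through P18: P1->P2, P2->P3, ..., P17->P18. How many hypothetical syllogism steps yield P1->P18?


With 17 implications in a chain connecting 18 propositions:
P1->P2, P2->P3, ..., P17->P18
Steps needed = (number of implications) - 1 = 17 - 1 = 16

16


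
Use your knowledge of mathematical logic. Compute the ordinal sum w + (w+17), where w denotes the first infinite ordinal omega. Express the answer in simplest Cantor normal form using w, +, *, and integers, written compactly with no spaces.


Compute w + (w+17).
Ordinal + is associative but NOT commutative; for finite n>0, n + w = w but w + n stays w+n.
w + (w+17) = (w+w) + 17 = w*2+17.
Result = w*2+17

w*2+17


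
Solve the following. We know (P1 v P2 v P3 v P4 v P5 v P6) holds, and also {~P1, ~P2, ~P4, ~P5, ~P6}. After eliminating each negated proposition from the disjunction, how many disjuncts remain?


Original disjuncts (6): P1, P2, P3, P4, P5, P6
Negated (eliminate): ~P1, ~P2, ~P4, ~P5, ~P6
Remaining disjuncts: P3
Count = 6 - 5 = 1

1


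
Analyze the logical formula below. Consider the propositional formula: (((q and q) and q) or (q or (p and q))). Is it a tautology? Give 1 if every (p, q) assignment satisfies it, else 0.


Check all 4 assignments:
p=0, q=0: 0
p=0, q=1: 1
p=1, q=0: 0
p=1, q=1: 1
Satisfying count = 2/4.
Tautology iff count = 4: no.

0


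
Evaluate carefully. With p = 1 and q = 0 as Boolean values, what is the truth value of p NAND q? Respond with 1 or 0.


p = 1, q = 0
Operation: p NAND q
Evaluate: 1 NAND 0 = 1

1


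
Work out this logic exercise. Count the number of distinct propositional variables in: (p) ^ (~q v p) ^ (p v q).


Identify each variable that appears in the formula.
Variables found: p, q
Count = 2

2


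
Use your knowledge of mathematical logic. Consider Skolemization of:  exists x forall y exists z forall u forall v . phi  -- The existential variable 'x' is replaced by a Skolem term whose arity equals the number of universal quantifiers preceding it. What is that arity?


Quantifier prefix: exists x forall y exists z forall u forall v
'x' is existentially quantified at position 1.
No universal quantifiers precede it.
Skolem function arity = 0 (a Skolem constant)

0


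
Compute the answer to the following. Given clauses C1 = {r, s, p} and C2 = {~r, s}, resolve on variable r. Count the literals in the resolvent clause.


Remove r from C1 and ~r from C2.
C1 remainder: {s, p}
C2 remainder: {s}
Union (resolvent): {p, s}
Resolvent has 2 literal(s).

2


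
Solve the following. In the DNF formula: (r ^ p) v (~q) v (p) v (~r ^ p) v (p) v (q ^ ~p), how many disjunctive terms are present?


A DNF formula is a disjunction of terms (conjunctions).
Terms are separated by v.
Counting the disjuncts: 6 terms.

6


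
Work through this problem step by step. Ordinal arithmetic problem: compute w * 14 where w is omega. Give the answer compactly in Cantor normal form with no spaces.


Compute w * 14.
Ordinal * is associative and left-distributive over +, but NOT commutative; for finite n>1, n*w = w but w*n stays w*n.
w * 14 means 14 copies of w concatenated: w*14.
Result = w*14

w*14


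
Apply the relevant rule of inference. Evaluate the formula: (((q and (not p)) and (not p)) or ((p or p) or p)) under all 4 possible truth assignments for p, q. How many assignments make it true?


Check all 4 assignments:
p=0, q=0: 0
p=0, q=1: 1
p=1, q=0: 1
p=1, q=1: 1
Count of True = 3

3


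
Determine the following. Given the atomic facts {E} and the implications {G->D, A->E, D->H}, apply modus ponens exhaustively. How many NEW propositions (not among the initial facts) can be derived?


Initial facts: {E}
Apply modus ponens to closure:
  (no implication fires)
Final known: {E}
New propositions: {(none)}
Count = 0

0


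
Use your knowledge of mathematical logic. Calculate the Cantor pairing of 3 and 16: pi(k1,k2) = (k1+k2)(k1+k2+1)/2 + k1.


k1 + k2 = 19
(k1+k2)(k1+k2+1)/2 = 19 * 20 / 2 = 190
pi = 190 + 3 = 193

193


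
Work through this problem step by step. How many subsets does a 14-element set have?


The power set of a set with n elements has 2^n elements.
|P(S)| = 2^14 = 16384

16384


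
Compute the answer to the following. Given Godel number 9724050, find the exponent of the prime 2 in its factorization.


Factorize 9724050 by dividing by 2 repeatedly.
Division steps: 2 divides 9724050 exactly 1 time(s).
Exponent of 2 = 1

1


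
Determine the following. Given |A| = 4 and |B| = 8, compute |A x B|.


The Cartesian product A x B contains all ordered pairs (a, b).
|A x B| = |A| * |B| = 4 * 8 = 32

32


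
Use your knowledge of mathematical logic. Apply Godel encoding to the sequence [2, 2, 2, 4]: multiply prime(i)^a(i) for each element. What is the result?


Encode each element as an exponent of the corresponding prime:
  2^2 = 4
  3^2 = 9
  5^2 = 25
  7^4 = 2401
Product = 4 * 9 * 25 * 2401 = 2160900

2160900


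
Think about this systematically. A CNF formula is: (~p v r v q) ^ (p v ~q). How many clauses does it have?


A CNF formula is a conjunction of clauses.
Clauses are separated by ^.
Counting the conjuncts: 2 clauses.

2


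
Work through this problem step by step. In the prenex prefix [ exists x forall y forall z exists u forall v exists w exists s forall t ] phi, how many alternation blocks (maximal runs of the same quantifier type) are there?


Quantifier-type sequence: E A A E A E E A  (A=forall, E=exists)
Group into maximal same-type runs:
  Ex1 | Ax2 | Ex1 | Ax1 | Ex2 | Ax1
Number of blocks = 6

6


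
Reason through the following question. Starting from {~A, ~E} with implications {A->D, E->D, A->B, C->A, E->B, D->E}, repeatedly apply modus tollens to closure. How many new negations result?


Initial negated facts: {~A, ~E}
Apply modus tollens to closure:
  ~A and C->A  =>  ~C
  ~E and D->E  =>  ~D
Final negated: {~A, ~C, ~D, ~E}
New negations: {~C, ~D}
Count = 2

2


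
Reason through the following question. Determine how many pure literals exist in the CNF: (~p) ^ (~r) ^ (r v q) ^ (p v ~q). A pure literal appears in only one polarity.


Check each variable for pure literal status:
p: mixed (not pure)
q: mixed (not pure)
r: mixed (not pure)
Pure literal count = 0

0


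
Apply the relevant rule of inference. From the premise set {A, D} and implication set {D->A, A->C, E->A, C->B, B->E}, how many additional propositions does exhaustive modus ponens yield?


Initial facts: {A, D}
Apply modus ponens to closure:
  A and A->C  =>  C
  C and C->B  =>  B
  B and B->E  =>  E
Final known: {A, B, C, D, E}
New propositions: {B, C, E}
Count = 3

3


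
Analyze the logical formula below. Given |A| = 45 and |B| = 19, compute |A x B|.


The Cartesian product A x B contains all ordered pairs (a, b).
|A x B| = |A| * |B| = 45 * 19 = 855

855


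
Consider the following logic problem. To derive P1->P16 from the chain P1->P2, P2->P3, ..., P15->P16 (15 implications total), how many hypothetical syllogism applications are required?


With 15 implications in a chain connecting 16 propositions:
P1->P2, P2->P3, ..., P15->P16
Steps needed = (number of implications) - 1 = 15 - 1 = 14

14
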